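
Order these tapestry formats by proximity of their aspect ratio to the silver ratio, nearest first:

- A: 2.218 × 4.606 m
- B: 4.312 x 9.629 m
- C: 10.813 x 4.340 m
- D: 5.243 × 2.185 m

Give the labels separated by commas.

D, C, B, A

A: 4.606/2.218 ≈ 2.077 → |2.077 − 2.414| = 0.337
B: 9.629/4.312 ≈ 2.233 → |2.233 − 2.414| = 0.181
C: 10.813/4.340 ≈ 2.491 → |2.491 − 2.414| = 0.077
D: 5.243/2.185 ≈ 2.400 → |2.400 − 2.414| = 0.014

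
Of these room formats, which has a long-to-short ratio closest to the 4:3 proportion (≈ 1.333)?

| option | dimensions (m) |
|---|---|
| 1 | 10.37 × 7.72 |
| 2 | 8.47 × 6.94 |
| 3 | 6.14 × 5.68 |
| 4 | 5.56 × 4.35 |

Ratios (long/short): 1 ≈ 1.343; 2 ≈ 1.220; 3 ≈ 1.081; 4 ≈ 1.278.
4:3 ≈ 1.333; option 1 is nearest (Δ 0.010).

1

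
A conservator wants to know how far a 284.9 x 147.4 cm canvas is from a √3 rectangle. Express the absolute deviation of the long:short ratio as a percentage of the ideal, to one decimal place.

11.6%

Ratio = 284.9 / 147.4 ≈ 1.9328.
Ideal root-3 ≈ 1.7321. |1.9328 − 1.7321| / 1.7321 ≈ 11.59% → 11.6%.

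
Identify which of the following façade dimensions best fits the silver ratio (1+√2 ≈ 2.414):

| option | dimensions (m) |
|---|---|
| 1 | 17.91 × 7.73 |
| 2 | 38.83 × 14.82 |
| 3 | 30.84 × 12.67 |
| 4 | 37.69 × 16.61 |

Target silver ratio ≈ 2.414.
1: 2.317 (Δ0.097)  2: 2.620 (Δ0.206)  3: 2.434 (Δ0.020)  4: 2.269 (Δ0.145)

3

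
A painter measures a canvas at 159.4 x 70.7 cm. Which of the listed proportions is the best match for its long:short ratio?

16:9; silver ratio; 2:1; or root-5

root-5

Ratio = 159.4 / 70.7 ≈ 2.255.
Distances: 16:9 1.778 (Δ 0.477); silver ratio 2.414 (Δ 0.159); 2:1 2.000 (Δ 0.255); root-5 2.236 (Δ 0.019).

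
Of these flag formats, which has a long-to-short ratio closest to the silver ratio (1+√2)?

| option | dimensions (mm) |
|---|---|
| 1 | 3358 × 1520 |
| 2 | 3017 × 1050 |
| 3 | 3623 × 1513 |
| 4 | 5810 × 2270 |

3

Target silver ratio ≈ 2.414.
1: 2.209 (Δ0.205)  2: 2.873 (Δ0.459)  3: 2.395 (Δ0.019)  4: 2.559 (Δ0.145)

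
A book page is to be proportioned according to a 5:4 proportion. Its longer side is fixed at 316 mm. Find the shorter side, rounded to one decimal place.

5:4 = 1.25000.
Shorter side = 316 ÷ 1.25000 ≈ 252.800 → 252.8 mm.

252.8 mm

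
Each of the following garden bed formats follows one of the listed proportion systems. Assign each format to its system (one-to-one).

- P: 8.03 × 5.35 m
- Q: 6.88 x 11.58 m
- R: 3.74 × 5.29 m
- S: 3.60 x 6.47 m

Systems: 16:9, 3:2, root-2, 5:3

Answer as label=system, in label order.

P = 8.03/5.35 ≈ 1.501 → 3:2 (1.500)
Q = 11.58/6.88 ≈ 1.683 → 5:3 (1.667)
R = 5.29/3.74 ≈ 1.414 → root-2 (1.414)
S = 6.47/3.60 ≈ 1.797 → 16:9 (1.778)

P=3:2, Q=5:3, R=root-2, S=16:9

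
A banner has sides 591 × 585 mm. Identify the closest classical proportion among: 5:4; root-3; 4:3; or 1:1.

1:1

Ratio = 591 / 585 ≈ 1.010.
Distances: 5:4 1.250 (Δ 0.240); root-3 1.732 (Δ 0.722); 4:3 1.333 (Δ 0.323); 1:1 1.000 (Δ 0.010).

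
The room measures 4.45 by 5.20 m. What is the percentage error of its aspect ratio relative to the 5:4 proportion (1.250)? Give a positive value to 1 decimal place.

Ratio = 5.20 / 4.45 ≈ 1.1685.
Ideal 5:4 = 1.2500. |1.1685 − 1.2500| / 1.2500 ≈ 6.52% → 6.5%.

6.5%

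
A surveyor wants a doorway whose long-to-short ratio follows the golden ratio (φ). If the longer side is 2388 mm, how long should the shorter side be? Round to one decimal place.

golden ratio ≈ 1.61803.
Shorter side = 2388 ÷ 1.61803 ≈ 1475.869 → 1475.9 mm.

1475.9 mm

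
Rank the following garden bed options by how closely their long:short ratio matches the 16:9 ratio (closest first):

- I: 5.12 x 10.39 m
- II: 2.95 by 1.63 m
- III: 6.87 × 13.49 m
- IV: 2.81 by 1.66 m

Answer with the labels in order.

II, IV, III, I

I: 10.39/5.12 ≈ 2.029 → |2.029 − 1.778| = 0.251
II: 2.95/1.63 ≈ 1.810 → |1.810 − 1.778| = 0.032
III: 13.49/6.87 ≈ 1.964 → |1.964 − 1.778| = 0.186
IV: 2.81/1.66 ≈ 1.693 → |1.693 − 1.778| = 0.085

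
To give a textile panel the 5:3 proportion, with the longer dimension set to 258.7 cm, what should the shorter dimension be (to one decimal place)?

155.2 cm

5:3 ≈ 1.66667.
Shorter side = 258.7 ÷ 1.66667 ≈ 155.220 → 155.2 cm.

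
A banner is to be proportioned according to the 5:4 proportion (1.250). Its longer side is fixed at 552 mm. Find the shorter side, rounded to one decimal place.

5:4 = 1.25000.
Shorter side = 552 ÷ 1.25000 ≈ 441.600 → 441.6 mm.

441.6 mm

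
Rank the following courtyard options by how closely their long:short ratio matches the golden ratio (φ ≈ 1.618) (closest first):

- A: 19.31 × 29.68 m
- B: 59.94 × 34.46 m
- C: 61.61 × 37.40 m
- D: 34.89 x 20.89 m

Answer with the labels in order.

A: 29.68/19.31 ≈ 1.537 → |1.537 − 1.618| = 0.081
B: 59.94/34.46 ≈ 1.739 → |1.739 − 1.618| = 0.121
C: 61.61/37.40 ≈ 1.647 → |1.647 − 1.618| = 0.029
D: 34.89/20.89 ≈ 1.670 → |1.670 − 1.618| = 0.052

C, D, A, B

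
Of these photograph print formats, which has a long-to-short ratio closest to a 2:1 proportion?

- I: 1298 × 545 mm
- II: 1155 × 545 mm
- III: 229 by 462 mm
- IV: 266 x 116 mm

Target 2:1 ≈ 2.000.
I: 2.382 (Δ0.382)  II: 2.119 (Δ0.119)  III: 2.017 (Δ0.017)  IV: 2.293 (Δ0.293)

III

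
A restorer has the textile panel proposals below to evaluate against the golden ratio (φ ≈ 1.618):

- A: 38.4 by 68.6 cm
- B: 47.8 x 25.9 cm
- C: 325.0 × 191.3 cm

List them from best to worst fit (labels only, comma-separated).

Ratios: A = 68.6 / 38.4 ≈ 1.786; B = 47.8 / 25.9 ≈ 1.846; C = 325.0 / 191.3 ≈ 1.699.
|Δ from 1.618|: A 0.168; B 0.228; C 0.081.

C, A, B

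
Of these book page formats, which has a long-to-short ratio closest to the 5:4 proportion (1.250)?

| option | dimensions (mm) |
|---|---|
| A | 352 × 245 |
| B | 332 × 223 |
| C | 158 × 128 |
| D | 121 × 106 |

C

Ratios (long/short): A ≈ 1.437; B ≈ 1.489; C ≈ 1.234; D ≈ 1.142.
5:4 ≈ 1.250; option C is nearest (Δ 0.016).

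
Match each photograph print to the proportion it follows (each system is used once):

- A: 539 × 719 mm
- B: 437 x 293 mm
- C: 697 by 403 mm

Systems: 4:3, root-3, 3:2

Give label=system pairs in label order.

Ratios: A ≈ 1.334; B ≈ 1.491; C ≈ 1.730.
Targets: 4:3 ≈ 1.333; root-3 ≈ 1.732; 3:2 ≈ 1.500.

A=4:3, B=3:2, C=root-3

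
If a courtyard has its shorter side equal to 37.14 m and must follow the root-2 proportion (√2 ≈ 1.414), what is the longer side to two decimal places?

root-2 ≈ 1.41421.
Longer side = 37.14 × 1.41421 ≈ 52.5238 → 52.52 m.

52.52 m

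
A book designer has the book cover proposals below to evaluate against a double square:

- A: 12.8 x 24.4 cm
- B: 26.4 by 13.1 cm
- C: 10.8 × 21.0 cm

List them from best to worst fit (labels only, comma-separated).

B, C, A

A: 24.4/12.8 ≈ 1.906 → |1.906 − 2.000| = 0.094
B: 26.4/13.1 ≈ 2.015 → |2.015 − 2.000| = 0.015
C: 21.0/10.8 ≈ 1.944 → |1.944 − 2.000| = 0.056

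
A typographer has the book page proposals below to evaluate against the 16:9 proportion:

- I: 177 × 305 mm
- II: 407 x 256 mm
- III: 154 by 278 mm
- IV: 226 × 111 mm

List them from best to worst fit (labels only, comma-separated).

I: 305/177 ≈ 1.723 → |1.723 − 1.778| = 0.055
II: 407/256 ≈ 1.590 → |1.590 − 1.778| = 0.188
III: 278/154 ≈ 1.805 → |1.805 − 1.778| = 0.027
IV: 226/111 ≈ 2.036 → |2.036 − 1.778| = 0.258

III, I, II, IV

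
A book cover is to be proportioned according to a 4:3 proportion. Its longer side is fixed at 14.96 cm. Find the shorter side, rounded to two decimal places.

11.22 cm

4:3 ≈ 1.33333.
Shorter side = 14.96 ÷ 1.33333 ≈ 11.2200 → 11.22 cm.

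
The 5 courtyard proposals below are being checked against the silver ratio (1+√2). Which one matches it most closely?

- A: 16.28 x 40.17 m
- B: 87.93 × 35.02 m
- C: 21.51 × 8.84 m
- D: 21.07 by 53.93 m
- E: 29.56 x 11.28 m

Target silver ratio ≈ 2.414.
A: 2.467 (Δ0.053)  B: 2.511 (Δ0.097)  C: 2.433 (Δ0.019)  D: 2.560 (Δ0.146)  E: 2.621 (Δ0.207)

C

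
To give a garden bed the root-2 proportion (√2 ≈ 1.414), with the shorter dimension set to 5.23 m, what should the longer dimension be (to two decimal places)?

root-2 ≈ 1.41421.
Longer side = 5.23 × 1.41421 ≈ 7.3963 → 7.40 m.

7.40 m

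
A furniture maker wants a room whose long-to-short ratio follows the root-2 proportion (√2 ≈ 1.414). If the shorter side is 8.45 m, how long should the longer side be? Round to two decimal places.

11.95 m

root-2 ≈ 1.41421.
Longer side = 8.45 × 1.41421 ≈ 11.9501 → 11.95 m.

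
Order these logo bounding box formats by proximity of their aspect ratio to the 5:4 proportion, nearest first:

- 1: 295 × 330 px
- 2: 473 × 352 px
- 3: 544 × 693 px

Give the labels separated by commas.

3, 2, 1

1: 330/295 ≈ 1.119 → |1.119 − 1.250| = 0.131
2: 473/352 ≈ 1.344 → |1.344 − 1.250| = 0.094
3: 693/544 ≈ 1.274 → |1.274 − 1.250| = 0.024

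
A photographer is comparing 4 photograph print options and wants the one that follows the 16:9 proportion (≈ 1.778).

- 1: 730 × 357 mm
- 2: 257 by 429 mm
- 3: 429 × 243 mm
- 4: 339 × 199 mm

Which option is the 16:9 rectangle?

Ratios (long/short): 1 ≈ 2.045; 2 ≈ 1.669; 3 ≈ 1.765; 4 ≈ 1.704.
16:9 ≈ 1.778; option 3 is nearest (Δ 0.013).

3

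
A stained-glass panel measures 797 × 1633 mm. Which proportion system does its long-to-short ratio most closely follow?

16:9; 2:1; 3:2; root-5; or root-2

2:1

1633/797 ≈ 2.049. Nearest candidates are 2:1 (2.000, off by 0.049) and root-5 (2.236, off by 0.187).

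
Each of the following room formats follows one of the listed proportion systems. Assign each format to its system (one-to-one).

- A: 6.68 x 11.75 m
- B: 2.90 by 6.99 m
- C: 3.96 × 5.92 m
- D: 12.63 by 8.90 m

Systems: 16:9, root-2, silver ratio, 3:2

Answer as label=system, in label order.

A=16:9, B=silver ratio, C=3:2, D=root-2

Ratios: A ≈ 1.759; B ≈ 2.410; C ≈ 1.495; D ≈ 1.419.
Targets: 16:9 ≈ 1.778; root-2 ≈ 1.414; silver ratio ≈ 2.414; 3:2 ≈ 1.500.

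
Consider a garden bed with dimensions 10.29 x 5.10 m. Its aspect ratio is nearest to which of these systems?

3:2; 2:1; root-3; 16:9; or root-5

2:1

Ratio = 10.29 / 5.10 ≈ 2.018.
Distances: 3:2 1.500 (Δ 0.518); 2:1 2.000 (Δ 0.018); root-3 1.732 (Δ 0.286); 16:9 1.778 (Δ 0.240); root-5 2.236 (Δ 0.218).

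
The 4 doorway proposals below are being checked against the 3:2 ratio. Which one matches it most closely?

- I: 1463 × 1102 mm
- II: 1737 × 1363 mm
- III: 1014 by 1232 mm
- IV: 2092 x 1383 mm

Target 3:2 ≈ 1.500.
I: 1.328 (Δ0.172)  II: 1.274 (Δ0.226)  III: 1.215 (Δ0.285)  IV: 1.513 (Δ0.013)

IV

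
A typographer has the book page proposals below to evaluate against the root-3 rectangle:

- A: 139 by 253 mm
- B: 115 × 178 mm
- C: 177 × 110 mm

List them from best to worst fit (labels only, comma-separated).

A, C, B

A: 253/139 ≈ 1.820 → |1.820 − 1.732| = 0.088
B: 178/115 ≈ 1.548 → |1.548 − 1.732| = 0.184
C: 177/110 ≈ 1.609 → |1.609 − 1.732| = 0.123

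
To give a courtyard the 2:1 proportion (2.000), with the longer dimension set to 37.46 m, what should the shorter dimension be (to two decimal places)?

2:1 = 2.00000.
Shorter side = 37.46 ÷ 2.00000 ≈ 18.7300 → 18.73 m.

18.73 m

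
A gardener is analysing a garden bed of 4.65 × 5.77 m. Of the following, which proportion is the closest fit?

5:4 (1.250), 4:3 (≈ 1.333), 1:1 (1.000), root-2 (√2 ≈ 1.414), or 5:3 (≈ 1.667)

5:4

Ratio = 5.77 / 4.65 ≈ 1.241.
Distances: 5:4 1.250 (Δ 0.009); 4:3 1.333 (Δ 0.092); 1:1 1.000 (Δ 0.241); root-2 1.414 (Δ 0.173); 5:3 1.667 (Δ 0.426).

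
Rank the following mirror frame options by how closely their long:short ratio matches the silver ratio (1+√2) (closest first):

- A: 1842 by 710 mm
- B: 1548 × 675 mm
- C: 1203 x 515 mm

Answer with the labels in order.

Ratios: A = 1842 / 710 ≈ 2.594; B = 1548 / 675 ≈ 2.293; C = 1203 / 515 ≈ 2.336.
|Δ from 2.414|: A 0.180; B 0.121; C 0.078.

C, B, A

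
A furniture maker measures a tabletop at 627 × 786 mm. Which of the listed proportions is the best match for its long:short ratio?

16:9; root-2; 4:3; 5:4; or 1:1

5:4

Ratio = 786 / 627 ≈ 1.254.
Distances: 16:9 1.778 (Δ 0.524); root-2 1.414 (Δ 0.160); 4:3 1.333 (Δ 0.079); 5:4 1.250 (Δ 0.004); 1:1 1.000 (Δ 0.254).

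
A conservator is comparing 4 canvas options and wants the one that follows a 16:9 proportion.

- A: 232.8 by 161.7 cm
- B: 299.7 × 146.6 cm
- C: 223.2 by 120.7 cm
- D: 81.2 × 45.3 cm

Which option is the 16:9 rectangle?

Ratios (long/short): A ≈ 1.440; B ≈ 2.044; C ≈ 1.849; D ≈ 1.792.
16:9 ≈ 1.778; option D is nearest (Δ 0.014).

D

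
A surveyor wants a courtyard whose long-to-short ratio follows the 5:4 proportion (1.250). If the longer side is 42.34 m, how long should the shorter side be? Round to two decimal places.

5:4 = 1.25000.
Shorter side = 42.34 ÷ 1.25000 ≈ 33.8720 → 33.87 m.

33.87 m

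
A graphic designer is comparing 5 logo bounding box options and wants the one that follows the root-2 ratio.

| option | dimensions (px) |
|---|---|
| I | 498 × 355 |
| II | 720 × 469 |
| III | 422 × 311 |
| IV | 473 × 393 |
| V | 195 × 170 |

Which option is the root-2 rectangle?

I

Ratios (long/short): I ≈ 1.403; II ≈ 1.535; III ≈ 1.357; IV ≈ 1.204; V ≈ 1.147.
root-2 ≈ 1.414; option I is nearest (Δ 0.011).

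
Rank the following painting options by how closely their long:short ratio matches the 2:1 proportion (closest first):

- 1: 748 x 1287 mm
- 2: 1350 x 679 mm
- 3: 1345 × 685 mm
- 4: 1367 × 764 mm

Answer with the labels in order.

2, 3, 4, 1

1: 1287/748 ≈ 1.721 → |1.721 − 2.000| = 0.279
2: 1350/679 ≈ 1.988 → |1.988 − 2.000| = 0.012
3: 1345/685 ≈ 1.964 → |1.964 − 2.000| = 0.036
4: 1367/764 ≈ 1.789 → |1.789 − 2.000| = 0.211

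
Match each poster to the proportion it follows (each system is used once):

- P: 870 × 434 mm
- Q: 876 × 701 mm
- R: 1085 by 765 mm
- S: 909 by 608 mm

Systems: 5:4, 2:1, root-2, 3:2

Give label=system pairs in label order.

Ratios: P ≈ 2.005; Q ≈ 1.250; R ≈ 1.418; S ≈ 1.495.
Targets: 5:4 ≈ 1.250; 2:1 ≈ 2.000; root-2 ≈ 1.414; 3:2 ≈ 1.500.

P=2:1, Q=5:4, R=root-2, S=3:2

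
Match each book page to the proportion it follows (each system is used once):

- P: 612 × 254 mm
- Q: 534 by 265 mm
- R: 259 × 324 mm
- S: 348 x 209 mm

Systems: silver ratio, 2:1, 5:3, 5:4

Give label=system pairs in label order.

P=silver ratio, Q=2:1, R=5:4, S=5:3

Ratios: P ≈ 2.409; Q ≈ 2.015; R ≈ 1.251; S ≈ 1.665.
Targets: silver ratio ≈ 2.414; 2:1 ≈ 2.000; 5:3 ≈ 1.667; 5:4 ≈ 1.250.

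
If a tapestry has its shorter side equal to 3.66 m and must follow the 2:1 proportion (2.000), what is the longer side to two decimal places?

2:1 = 2.00000.
Longer side = 3.66 × 2.00000 ≈ 7.3200 → 7.32 m.

7.32 m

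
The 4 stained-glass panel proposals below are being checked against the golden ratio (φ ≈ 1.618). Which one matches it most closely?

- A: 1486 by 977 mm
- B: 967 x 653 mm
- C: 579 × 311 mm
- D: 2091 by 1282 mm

D

Ratios (long/short): A ≈ 1.521; B ≈ 1.481; C ≈ 1.862; D ≈ 1.631.
golden ratio ≈ 1.618; option D is nearest (Δ 0.013).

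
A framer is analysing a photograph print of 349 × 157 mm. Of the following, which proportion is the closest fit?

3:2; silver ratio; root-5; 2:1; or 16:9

349/157 ≈ 2.223. Nearest candidates are root-5 (2.236, off by 0.013) and silver ratio (2.414, off by 0.191).

root-5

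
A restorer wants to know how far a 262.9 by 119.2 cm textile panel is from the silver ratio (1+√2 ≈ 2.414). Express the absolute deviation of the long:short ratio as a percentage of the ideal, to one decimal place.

Ratio = 262.9 / 119.2 ≈ 2.2055.
Ideal silver ratio ≈ 2.4142. |2.2055 − 2.4142| / 2.4142 ≈ 8.64% → 8.6%.

8.6%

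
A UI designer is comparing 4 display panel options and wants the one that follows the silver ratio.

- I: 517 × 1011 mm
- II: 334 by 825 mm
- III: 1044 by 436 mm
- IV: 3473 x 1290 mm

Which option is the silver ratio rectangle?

Target silver ratio ≈ 2.414.
I: 1.956 (Δ0.458)  II: 2.470 (Δ0.056)  III: 2.394 (Δ0.020)  IV: 2.692 (Δ0.278)

III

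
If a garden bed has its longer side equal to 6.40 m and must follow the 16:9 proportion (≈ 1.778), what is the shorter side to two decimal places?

16:9 ≈ 1.77778.
Shorter side = 6.40 ÷ 1.77778 ≈ 3.6000 → 3.60 m.

3.60 m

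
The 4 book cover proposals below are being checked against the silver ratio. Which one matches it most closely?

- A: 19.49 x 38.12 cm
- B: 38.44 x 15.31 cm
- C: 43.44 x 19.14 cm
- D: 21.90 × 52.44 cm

Target silver ratio ≈ 2.414.
A: 1.956 (Δ0.458)  B: 2.511 (Δ0.097)  C: 2.270 (Δ0.144)  D: 2.395 (Δ0.019)

D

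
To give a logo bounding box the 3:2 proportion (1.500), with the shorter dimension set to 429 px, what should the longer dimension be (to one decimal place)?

3:2 = 1.50000.
Longer side = 429 × 1.50000 ≈ 643.500 → 643.5 px.

643.5 px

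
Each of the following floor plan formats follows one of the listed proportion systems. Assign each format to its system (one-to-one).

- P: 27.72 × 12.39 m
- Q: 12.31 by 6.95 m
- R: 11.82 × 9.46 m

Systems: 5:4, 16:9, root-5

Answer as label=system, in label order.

P=root-5, Q=16:9, R=5:4

Ratios: P ≈ 2.237; Q ≈ 1.771; R ≈ 1.249.
Targets: 5:4 ≈ 1.250; 16:9 ≈ 1.778; root-5 ≈ 2.236.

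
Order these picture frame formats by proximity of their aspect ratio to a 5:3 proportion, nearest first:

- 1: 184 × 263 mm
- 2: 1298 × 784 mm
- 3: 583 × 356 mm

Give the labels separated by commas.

2, 3, 1

Ratios: 1 = 263 / 184 ≈ 1.429; 2 = 1298 / 784 ≈ 1.656; 3 = 583 / 356 ≈ 1.638.
|Δ from 1.667|: 1 0.238; 2 0.011; 3 0.029.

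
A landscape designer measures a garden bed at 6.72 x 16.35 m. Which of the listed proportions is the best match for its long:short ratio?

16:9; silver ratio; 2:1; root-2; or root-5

silver ratio

Ratio = 16.35 / 6.72 ≈ 2.433.
Distances: 16:9 1.778 (Δ 0.655); silver ratio 2.414 (Δ 0.019); 2:1 2.000 (Δ 0.433); root-2 1.414 (Δ 1.019); root-5 2.236 (Δ 0.197).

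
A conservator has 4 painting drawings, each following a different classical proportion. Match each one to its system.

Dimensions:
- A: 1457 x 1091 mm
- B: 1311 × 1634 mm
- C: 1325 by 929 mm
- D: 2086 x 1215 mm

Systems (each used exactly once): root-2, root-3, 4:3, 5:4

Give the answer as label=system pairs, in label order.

A=4:3, B=5:4, C=root-2, D=root-3

Ratios: A ≈ 1.335; B ≈ 1.246; C ≈ 1.426; D ≈ 1.717.
Targets: root-2 ≈ 1.414; root-3 ≈ 1.732; 4:3 ≈ 1.333; 5:4 ≈ 1.250.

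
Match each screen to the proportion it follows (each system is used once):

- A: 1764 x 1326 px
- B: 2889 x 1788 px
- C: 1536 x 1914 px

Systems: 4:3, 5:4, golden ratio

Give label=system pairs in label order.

A=4:3, B=golden ratio, C=5:4

Ratios: A ≈ 1.330; B ≈ 1.616; C ≈ 1.246.
Targets: 4:3 ≈ 1.333; 5:4 ≈ 1.250; golden ratio ≈ 1.618.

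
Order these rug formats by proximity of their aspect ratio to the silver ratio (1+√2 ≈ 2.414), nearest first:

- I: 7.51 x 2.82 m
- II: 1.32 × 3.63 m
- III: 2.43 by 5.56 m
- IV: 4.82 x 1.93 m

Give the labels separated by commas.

Ratios: I = 7.51 / 2.82 ≈ 2.663; II = 3.63 / 1.32 ≈ 2.750; III = 5.56 / 2.43 ≈ 2.288; IV = 4.82 / 1.93 ≈ 2.497.
|Δ from 2.414|: I 0.249; II 0.336; III 0.126; IV 0.083.

IV, III, I, II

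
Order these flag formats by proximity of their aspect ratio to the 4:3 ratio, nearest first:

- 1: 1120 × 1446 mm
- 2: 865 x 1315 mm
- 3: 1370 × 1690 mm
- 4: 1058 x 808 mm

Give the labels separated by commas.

1: 1446/1120 ≈ 1.291 → |1.291 − 1.333| = 0.042
2: 1315/865 ≈ 1.520 → |1.520 − 1.333| = 0.187
3: 1690/1370 ≈ 1.234 → |1.234 − 1.333| = 0.099
4: 1058/808 ≈ 1.309 → |1.309 − 1.333| = 0.024

4, 1, 3, 2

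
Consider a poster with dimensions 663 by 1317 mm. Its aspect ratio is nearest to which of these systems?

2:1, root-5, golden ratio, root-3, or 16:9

1317/663 ≈ 1.986. Nearest candidates are 2:1 (2.000, off by 0.014) and 16:9 (1.778, off by 0.208).

2:1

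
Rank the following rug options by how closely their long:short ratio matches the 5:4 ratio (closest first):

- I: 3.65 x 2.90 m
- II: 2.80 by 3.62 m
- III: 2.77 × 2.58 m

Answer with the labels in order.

I: 3.65/2.90 ≈ 1.259 → |1.259 − 1.250| = 0.009
II: 3.62/2.80 ≈ 1.293 → |1.293 − 1.250| = 0.043
III: 2.77/2.58 ≈ 1.074 → |1.074 − 1.250| = 0.176

I, II, III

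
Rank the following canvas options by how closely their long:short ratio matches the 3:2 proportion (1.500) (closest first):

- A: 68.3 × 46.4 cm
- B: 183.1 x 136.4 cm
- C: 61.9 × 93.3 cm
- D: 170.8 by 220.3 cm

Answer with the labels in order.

C, A, B, D

Ratios: A = 68.3 / 46.4 ≈ 1.472; B = 183.1 / 136.4 ≈ 1.342; C = 93.3 / 61.9 ≈ 1.507; D = 220.3 / 170.8 ≈ 1.290.
|Δ from 1.500|: A 0.028; B 0.158; C 0.007; D 0.210.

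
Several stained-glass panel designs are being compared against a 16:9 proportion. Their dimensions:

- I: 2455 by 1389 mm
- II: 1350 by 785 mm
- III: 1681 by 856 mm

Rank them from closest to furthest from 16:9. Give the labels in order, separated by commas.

I, II, III

Ratios: I = 2455 / 1389 ≈ 1.767; II = 1350 / 785 ≈ 1.720; III = 1681 / 856 ≈ 1.964.
|Δ from 1.778|: I 0.011; II 0.058; III 0.186.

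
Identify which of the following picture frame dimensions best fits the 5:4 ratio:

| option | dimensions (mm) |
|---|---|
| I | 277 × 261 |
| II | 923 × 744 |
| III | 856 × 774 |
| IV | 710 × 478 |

II

Ratios (long/short): I ≈ 1.061; II ≈ 1.241; III ≈ 1.106; IV ≈ 1.485.
5:4 ≈ 1.250; option II is nearest (Δ 0.009).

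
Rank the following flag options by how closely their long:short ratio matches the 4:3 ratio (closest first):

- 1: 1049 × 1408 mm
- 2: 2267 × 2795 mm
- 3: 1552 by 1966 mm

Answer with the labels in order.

1, 3, 2

Ratios: 1 = 1408 / 1049 ≈ 1.342; 2 = 2795 / 2267 ≈ 1.233; 3 = 1966 / 1552 ≈ 1.267.
|Δ from 1.333|: 1 0.009; 2 0.100; 3 0.066.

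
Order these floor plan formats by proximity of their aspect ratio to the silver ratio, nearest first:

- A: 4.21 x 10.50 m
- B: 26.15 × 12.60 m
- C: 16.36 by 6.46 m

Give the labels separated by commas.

A: 10.50/4.21 ≈ 2.494 → |2.494 − 2.414| = 0.080
B: 26.15/12.60 ≈ 2.075 → |2.075 − 2.414| = 0.339
C: 16.36/6.46 ≈ 2.533 → |2.533 − 2.414| = 0.119

A, C, B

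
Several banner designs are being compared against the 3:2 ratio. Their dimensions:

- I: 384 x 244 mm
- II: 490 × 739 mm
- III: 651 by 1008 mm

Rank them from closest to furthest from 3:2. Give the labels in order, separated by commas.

II, III, I

I: 384/244 ≈ 1.574 → |1.574 − 1.500| = 0.074
II: 739/490 ≈ 1.508 → |1.508 − 1.500| = 0.008
III: 1008/651 ≈ 1.548 → |1.548 − 1.500| = 0.048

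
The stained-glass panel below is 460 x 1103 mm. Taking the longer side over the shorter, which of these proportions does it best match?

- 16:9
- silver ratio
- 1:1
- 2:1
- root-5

1103/460 ≈ 2.398. Nearest candidates are silver ratio (2.414, off by 0.016) and root-5 (2.236, off by 0.162).

silver ratio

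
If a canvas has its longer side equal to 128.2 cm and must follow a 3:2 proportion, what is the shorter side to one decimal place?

3:2 = 1.50000.
Shorter side = 128.2 ÷ 1.50000 ≈ 85.467 → 85.5 cm.

85.5 cm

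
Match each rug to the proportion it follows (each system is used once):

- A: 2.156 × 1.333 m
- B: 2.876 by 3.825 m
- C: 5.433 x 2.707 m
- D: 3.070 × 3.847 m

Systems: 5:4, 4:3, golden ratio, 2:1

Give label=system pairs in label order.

Ratios: A ≈ 1.617; B ≈ 1.330; C ≈ 2.007; D ≈ 1.253.
Targets: 5:4 ≈ 1.250; 4:3 ≈ 1.333; golden ratio ≈ 1.618; 2:1 ≈ 2.000.

A=golden ratio, B=4:3, C=2:1, D=5:4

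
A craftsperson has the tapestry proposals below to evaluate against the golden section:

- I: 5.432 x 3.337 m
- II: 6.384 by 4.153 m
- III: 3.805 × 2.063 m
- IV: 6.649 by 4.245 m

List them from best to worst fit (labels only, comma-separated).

I: 5.432/3.337 ≈ 1.628 → |1.628 − 1.618| = 0.010
II: 6.384/4.153 ≈ 1.537 → |1.537 − 1.618| = 0.081
III: 3.805/2.063 ≈ 1.844 → |1.844 − 1.618| = 0.226
IV: 6.649/4.245 ≈ 1.566 → |1.566 − 1.618| = 0.052

I, IV, II, III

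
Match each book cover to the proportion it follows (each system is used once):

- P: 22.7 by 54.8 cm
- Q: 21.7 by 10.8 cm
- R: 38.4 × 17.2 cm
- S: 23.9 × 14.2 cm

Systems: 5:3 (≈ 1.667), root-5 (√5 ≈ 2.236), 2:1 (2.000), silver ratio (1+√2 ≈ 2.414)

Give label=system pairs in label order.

P=silver ratio, Q=2:1, R=root-5, S=5:3

Ratios: P ≈ 2.414; Q ≈ 2.009; R ≈ 2.233; S ≈ 1.683.
Targets: 5:3 ≈ 1.667; root-5 ≈ 2.236; 2:1 ≈ 2.000; silver ratio ≈ 2.414.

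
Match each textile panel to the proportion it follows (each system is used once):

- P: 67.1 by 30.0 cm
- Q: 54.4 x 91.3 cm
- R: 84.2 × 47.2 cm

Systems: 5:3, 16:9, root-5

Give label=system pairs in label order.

P=root-5, Q=5:3, R=16:9

P = 67.1/30.0 ≈ 2.237 → root-5 (2.236)
Q = 91.3/54.4 ≈ 1.678 → 5:3 (1.667)
R = 84.2/47.2 ≈ 1.784 → 16:9 (1.778)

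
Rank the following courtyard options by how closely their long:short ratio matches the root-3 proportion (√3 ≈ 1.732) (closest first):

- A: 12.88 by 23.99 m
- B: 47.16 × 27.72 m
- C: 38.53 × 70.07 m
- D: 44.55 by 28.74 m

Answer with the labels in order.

A: 23.99/12.88 ≈ 1.863 → |1.863 − 1.732| = 0.131
B: 47.16/27.72 ≈ 1.701 → |1.701 − 1.732| = 0.031
C: 70.07/38.53 ≈ 1.819 → |1.819 − 1.732| = 0.087
D: 44.55/28.74 ≈ 1.550 → |1.550 − 1.732| = 0.182

B, C, A, D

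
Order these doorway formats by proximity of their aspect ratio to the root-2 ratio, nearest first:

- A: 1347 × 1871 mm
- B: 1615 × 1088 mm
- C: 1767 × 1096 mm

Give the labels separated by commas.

A, B, C

Ratios: A = 1871 / 1347 ≈ 1.389; B = 1615 / 1088 ≈ 1.484; C = 1767 / 1096 ≈ 1.612.
|Δ from 1.414|: A 0.025; B 0.070; C 0.198.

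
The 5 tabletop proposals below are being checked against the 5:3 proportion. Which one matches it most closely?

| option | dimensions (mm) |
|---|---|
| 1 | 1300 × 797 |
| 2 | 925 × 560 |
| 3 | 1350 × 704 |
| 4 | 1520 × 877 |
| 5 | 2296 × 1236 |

2

Target 5:3 ≈ 1.667.
1: 1.631 (Δ0.036)  2: 1.652 (Δ0.015)  3: 1.918 (Δ0.251)  4: 1.733 (Δ0.066)  5: 1.858 (Δ0.191)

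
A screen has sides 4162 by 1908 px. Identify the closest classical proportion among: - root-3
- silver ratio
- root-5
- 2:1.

root-5

Ratio = 4162 / 1908 ≈ 2.181.
Distances: root-3 1.732 (Δ 0.449); silver ratio 2.414 (Δ 0.233); root-5 2.236 (Δ 0.055); 2:1 2.000 (Δ 0.181).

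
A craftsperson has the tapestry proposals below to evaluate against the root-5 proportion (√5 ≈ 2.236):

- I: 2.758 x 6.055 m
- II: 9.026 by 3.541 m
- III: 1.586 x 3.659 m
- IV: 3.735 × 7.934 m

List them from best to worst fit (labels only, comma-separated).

I, III, IV, II

Ratios: I = 6.055 / 2.758 ≈ 2.195; II = 9.026 / 3.541 ≈ 2.549; III = 3.659 / 1.586 ≈ 2.307; IV = 7.934 / 3.735 ≈ 2.124.
|Δ from 2.236|: I 0.041; II 0.313; III 0.071; IV 0.112.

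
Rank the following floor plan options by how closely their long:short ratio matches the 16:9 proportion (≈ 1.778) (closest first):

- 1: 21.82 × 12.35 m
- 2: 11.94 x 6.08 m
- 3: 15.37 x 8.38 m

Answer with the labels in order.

1: 21.82/12.35 ≈ 1.767 → |1.767 − 1.778| = 0.011
2: 11.94/6.08 ≈ 1.964 → |1.964 − 1.778| = 0.186
3: 15.37/8.38 ≈ 1.834 → |1.834 − 1.778| = 0.056

1, 3, 2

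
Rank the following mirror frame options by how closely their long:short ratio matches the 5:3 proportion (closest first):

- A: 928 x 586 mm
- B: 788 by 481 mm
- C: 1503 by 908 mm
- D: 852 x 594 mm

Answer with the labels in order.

C, B, A, D

Ratios: A = 928 / 586 ≈ 1.584; B = 788 / 481 ≈ 1.638; C = 1503 / 908 ≈ 1.655; D = 852 / 594 ≈ 1.434.
|Δ from 1.667|: A 0.083; B 0.029; C 0.012; D 0.233.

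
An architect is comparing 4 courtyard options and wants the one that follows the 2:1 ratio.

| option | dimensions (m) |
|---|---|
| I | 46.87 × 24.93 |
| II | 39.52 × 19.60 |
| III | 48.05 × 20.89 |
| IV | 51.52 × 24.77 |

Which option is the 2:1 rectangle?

Target 2:1 ≈ 2.000.
I: 1.880 (Δ0.120)  II: 2.016 (Δ0.016)  III: 2.300 (Δ0.300)  IV: 2.080 (Δ0.080)

II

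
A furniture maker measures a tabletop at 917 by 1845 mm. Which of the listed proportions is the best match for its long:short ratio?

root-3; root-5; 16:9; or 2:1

Ratio = 1845 / 917 ≈ 2.012.
Distances: root-3 1.732 (Δ 0.280); root-5 2.236 (Δ 0.224); 16:9 1.778 (Δ 0.234); 2:1 2.000 (Δ 0.012).

2:1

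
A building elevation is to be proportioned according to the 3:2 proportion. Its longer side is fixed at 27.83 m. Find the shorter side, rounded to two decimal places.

3:2 = 1.50000.
Shorter side = 27.83 ÷ 1.50000 ≈ 18.5533 → 18.55 m.

18.55 m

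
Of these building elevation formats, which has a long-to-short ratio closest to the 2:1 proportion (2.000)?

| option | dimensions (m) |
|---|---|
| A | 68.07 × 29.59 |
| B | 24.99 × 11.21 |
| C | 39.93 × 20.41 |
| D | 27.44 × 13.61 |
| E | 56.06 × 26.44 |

D

Ratios (long/short): A ≈ 2.300; B ≈ 2.229; C ≈ 1.956; D ≈ 2.016; E ≈ 2.120.
2:1 ≈ 2.000; option D is nearest (Δ 0.016).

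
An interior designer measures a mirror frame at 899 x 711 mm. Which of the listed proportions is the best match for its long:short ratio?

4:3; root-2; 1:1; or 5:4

5:4

899/711 ≈ 1.264. Nearest candidates are 5:4 (1.250, off by 0.014) and 4:3 (1.333, off by 0.069).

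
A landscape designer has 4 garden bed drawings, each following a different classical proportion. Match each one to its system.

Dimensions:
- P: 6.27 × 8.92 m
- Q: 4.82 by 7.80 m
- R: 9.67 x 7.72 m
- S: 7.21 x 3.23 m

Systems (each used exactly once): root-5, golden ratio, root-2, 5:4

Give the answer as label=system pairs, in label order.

P=root-2, Q=golden ratio, R=5:4, S=root-5

Ratios: P ≈ 1.423; Q ≈ 1.618; R ≈ 1.253; S ≈ 2.232.
Targets: root-5 ≈ 2.236; golden ratio ≈ 1.618; root-2 ≈ 1.414; 5:4 ≈ 1.250.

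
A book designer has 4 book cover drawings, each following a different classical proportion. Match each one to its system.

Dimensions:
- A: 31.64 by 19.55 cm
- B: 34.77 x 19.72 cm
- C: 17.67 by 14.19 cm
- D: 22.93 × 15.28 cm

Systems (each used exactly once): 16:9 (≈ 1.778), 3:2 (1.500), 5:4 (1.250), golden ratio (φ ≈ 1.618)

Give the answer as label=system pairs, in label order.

Ratios: A ≈ 1.618; B ≈ 1.763; C ≈ 1.245; D ≈ 1.501.
Targets: 16:9 ≈ 1.778; 3:2 ≈ 1.500; 5:4 ≈ 1.250; golden ratio ≈ 1.618.

A=golden ratio, B=16:9, C=5:4, D=3:2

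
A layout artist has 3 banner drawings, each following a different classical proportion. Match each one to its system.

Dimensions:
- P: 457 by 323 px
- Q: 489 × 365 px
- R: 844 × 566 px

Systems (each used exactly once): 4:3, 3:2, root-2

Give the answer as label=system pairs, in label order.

Ratios: P ≈ 1.415; Q ≈ 1.340; R ≈ 1.491.
Targets: 4:3 ≈ 1.333; 3:2 ≈ 1.500; root-2 ≈ 1.414.

P=root-2, Q=4:3, R=3:2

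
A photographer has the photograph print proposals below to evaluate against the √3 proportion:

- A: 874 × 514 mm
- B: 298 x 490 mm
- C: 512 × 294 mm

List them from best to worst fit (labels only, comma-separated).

C, A, B

A: 874/514 ≈ 1.700 → |1.700 − 1.732| = 0.032
B: 490/298 ≈ 1.644 → |1.644 − 1.732| = 0.088
C: 512/294 ≈ 1.741 → |1.741 − 1.732| = 0.009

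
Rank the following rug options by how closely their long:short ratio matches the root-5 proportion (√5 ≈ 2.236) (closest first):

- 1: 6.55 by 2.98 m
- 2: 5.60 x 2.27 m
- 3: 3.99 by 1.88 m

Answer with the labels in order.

1, 3, 2

1: 6.55/2.98 ≈ 2.198 → |2.198 − 2.236| = 0.038
2: 5.60/2.27 ≈ 2.467 → |2.467 − 2.236| = 0.231
3: 3.99/1.88 ≈ 2.122 → |2.122 − 2.236| = 0.114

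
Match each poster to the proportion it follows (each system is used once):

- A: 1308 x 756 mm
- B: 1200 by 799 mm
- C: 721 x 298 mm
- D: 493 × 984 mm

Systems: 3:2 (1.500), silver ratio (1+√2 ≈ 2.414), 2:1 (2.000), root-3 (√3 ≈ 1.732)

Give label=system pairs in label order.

A=root-3, B=3:2, C=silver ratio, D=2:1

A = 1308/756 ≈ 1.730 → root-3 (1.732)
B = 1200/799 ≈ 1.502 → 3:2 (1.500)
C = 721/298 ≈ 2.419 → silver ratio (2.414)
D = 984/493 ≈ 1.996 → 2:1 (2.000)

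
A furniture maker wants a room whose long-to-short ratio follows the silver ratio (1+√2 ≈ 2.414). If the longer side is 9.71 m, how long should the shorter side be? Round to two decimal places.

silver ratio ≈ 2.41421.
Shorter side = 9.71 ÷ 2.41421 ≈ 4.0220 → 4.02 m.

4.02 m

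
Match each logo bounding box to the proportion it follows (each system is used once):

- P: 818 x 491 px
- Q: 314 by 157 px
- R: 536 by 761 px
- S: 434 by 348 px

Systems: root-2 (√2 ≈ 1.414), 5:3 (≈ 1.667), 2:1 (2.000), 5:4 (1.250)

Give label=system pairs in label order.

P=5:3, Q=2:1, R=root-2, S=5:4

P = 818/491 ≈ 1.666 → 5:3 (1.667)
Q = 314/157 ≈ 2.000 → 2:1 (2.000)
R = 761/536 ≈ 1.420 → root-2 (1.414)
S = 434/348 ≈ 1.247 → 5:4 (1.250)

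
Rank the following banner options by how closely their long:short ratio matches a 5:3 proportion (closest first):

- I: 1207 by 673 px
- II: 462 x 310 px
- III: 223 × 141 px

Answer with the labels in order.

Ratios: I = 1207 / 673 ≈ 1.793; II = 462 / 310 ≈ 1.490; III = 223 / 141 ≈ 1.582.
|Δ from 1.667|: I 0.126; II 0.177; III 0.085.

III, I, II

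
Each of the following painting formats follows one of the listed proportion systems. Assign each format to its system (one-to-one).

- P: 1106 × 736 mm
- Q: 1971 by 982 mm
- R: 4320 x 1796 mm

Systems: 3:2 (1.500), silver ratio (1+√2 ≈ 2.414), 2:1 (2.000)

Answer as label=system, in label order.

Ratios: P ≈ 1.503; Q ≈ 2.007; R ≈ 2.405.
Targets: 3:2 ≈ 1.500; silver ratio ≈ 2.414; 2:1 ≈ 2.000.

P=3:2, Q=2:1, R=silver ratio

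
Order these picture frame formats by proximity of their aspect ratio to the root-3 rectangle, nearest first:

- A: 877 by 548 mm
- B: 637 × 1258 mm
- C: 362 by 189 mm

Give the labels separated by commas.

A, C, B

A: 877/548 ≈ 1.600 → |1.600 − 1.732| = 0.132
B: 1258/637 ≈ 1.975 → |1.975 − 1.732| = 0.243
C: 362/189 ≈ 1.915 → |1.915 − 1.732| = 0.183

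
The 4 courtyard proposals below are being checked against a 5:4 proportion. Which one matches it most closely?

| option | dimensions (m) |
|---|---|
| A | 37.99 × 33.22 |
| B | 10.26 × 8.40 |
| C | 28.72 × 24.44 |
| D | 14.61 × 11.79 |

Target 5:4 ≈ 1.250.
A: 1.144 (Δ0.106)  B: 1.221 (Δ0.029)  C: 1.175 (Δ0.075)  D: 1.239 (Δ0.011)

D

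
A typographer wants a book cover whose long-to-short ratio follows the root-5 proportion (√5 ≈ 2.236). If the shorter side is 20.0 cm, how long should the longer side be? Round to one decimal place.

root-5 ≈ 2.23607.
Longer side = 20.0 × 2.23607 ≈ 44.721 → 44.7 cm.

44.7 cm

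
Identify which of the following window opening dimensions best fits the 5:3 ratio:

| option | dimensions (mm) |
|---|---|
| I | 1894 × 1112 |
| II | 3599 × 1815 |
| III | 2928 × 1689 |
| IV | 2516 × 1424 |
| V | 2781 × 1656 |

V

Ratios (long/short): I ≈ 1.703; II ≈ 1.983; III ≈ 1.734; IV ≈ 1.767; V ≈ 1.679.
5:3 ≈ 1.667; option V is nearest (Δ 0.012).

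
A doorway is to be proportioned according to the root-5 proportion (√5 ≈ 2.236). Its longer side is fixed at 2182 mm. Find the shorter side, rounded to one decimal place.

975.8 mm

root-5 ≈ 2.23607.
Shorter side = 2182 ÷ 2.23607 ≈ 975.819 → 975.8 mm.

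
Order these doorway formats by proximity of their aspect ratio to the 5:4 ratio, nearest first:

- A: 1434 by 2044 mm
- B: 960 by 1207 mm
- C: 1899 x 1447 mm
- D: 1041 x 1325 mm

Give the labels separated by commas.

B, D, C, A

A: 2044/1434 ≈ 1.425 → |1.425 − 1.250| = 0.175
B: 1207/960 ≈ 1.257 → |1.257 − 1.250| = 0.007
C: 1899/1447 ≈ 1.312 → |1.312 − 1.250| = 0.062
D: 1325/1041 ≈ 1.273 → |1.273 − 1.250| = 0.023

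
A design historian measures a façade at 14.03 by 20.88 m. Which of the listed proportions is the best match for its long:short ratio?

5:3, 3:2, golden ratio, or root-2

Ratio = 20.88 / 14.03 ≈ 1.488.
Distances: 5:3 1.667 (Δ 0.179); 3:2 1.500 (Δ 0.012); golden ratio 1.618 (Δ 0.130); root-2 1.414 (Δ 0.074).

3:2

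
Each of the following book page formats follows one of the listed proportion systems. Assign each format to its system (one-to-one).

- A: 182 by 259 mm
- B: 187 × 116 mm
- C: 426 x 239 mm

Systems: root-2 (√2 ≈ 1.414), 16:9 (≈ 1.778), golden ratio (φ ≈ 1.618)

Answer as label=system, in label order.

A = 259/182 ≈ 1.423 → root-2 (1.414)
B = 187/116 ≈ 1.612 → golden ratio (1.618)
C = 426/239 ≈ 1.782 → 16:9 (1.778)

A=root-2, B=golden ratio, C=16:9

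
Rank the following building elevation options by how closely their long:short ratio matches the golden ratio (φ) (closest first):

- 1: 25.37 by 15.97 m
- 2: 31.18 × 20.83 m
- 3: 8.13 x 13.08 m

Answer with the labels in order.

3, 1, 2

Ratios: 1 = 25.37 / 15.97 ≈ 1.589; 2 = 31.18 / 20.83 ≈ 1.497; 3 = 13.08 / 8.13 ≈ 1.609.
|Δ from 1.618|: 1 0.029; 2 0.121; 3 0.009.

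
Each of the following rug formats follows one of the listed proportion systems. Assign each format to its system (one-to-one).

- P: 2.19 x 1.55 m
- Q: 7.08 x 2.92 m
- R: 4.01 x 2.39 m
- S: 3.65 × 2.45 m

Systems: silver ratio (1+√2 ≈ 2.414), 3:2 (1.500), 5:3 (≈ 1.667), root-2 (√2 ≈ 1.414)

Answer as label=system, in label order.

P = 2.19/1.55 ≈ 1.413 → root-2 (1.414)
Q = 7.08/2.92 ≈ 2.425 → silver ratio (2.414)
R = 4.01/2.39 ≈ 1.678 → 5:3 (1.667)
S = 3.65/2.45 ≈ 1.490 → 3:2 (1.500)

P=root-2, Q=silver ratio, R=5:3, S=3:2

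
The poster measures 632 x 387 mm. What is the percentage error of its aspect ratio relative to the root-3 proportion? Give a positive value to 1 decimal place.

Ratio = 632 / 387 ≈ 1.6331.
Ideal root-3 ≈ 1.7321. |1.6331 − 1.7321| / 1.7321 ≈ 5.72% → 5.7%.

5.7%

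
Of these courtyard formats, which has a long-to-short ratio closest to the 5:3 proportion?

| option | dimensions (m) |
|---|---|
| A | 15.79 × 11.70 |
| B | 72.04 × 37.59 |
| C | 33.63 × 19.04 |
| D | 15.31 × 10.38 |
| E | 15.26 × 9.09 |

Target 5:3 ≈ 1.667.
A: 1.350 (Δ0.317)  B: 1.916 (Δ0.249)  C: 1.766 (Δ0.099)  D: 1.475 (Δ0.192)  E: 1.679 (Δ0.012)

E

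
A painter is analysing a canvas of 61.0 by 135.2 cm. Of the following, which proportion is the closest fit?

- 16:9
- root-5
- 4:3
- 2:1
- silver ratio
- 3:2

root-5

135.2/61.0 ≈ 2.216. Nearest candidates are root-5 (2.236, off by 0.020) and silver ratio (2.414, off by 0.198).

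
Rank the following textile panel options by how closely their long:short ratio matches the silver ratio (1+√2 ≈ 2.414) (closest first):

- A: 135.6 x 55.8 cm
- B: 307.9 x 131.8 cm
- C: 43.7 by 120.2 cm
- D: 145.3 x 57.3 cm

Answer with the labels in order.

Ratios: A = 135.6 / 55.8 ≈ 2.430; B = 307.9 / 131.8 ≈ 2.336; C = 120.2 / 43.7 ≈ 2.751; D = 145.3 / 57.3 ≈ 2.536.
|Δ from 2.414|: A 0.016; B 0.078; C 0.337; D 0.122.

A, B, D, C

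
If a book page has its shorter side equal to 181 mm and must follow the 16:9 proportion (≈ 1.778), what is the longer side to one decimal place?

321.8 mm

16:9 ≈ 1.77778.
Longer side = 181 × 1.77778 ≈ 321.778 → 321.8 mm.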